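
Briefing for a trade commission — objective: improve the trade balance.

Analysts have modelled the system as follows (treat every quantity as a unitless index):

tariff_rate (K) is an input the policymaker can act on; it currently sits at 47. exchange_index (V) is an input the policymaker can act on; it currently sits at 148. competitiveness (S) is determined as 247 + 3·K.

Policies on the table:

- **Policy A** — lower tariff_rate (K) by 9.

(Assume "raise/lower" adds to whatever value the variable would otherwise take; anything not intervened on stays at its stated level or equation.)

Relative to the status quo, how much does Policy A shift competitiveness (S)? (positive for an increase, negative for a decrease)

-27

Baseline:
  K = 47
  S = 247 + 3·47 = 388
Policy A (K − 9):
  K = 47 − 9 = 38
  S = 247 + 3·38 = 361
Change in S: 361 − 388 = -27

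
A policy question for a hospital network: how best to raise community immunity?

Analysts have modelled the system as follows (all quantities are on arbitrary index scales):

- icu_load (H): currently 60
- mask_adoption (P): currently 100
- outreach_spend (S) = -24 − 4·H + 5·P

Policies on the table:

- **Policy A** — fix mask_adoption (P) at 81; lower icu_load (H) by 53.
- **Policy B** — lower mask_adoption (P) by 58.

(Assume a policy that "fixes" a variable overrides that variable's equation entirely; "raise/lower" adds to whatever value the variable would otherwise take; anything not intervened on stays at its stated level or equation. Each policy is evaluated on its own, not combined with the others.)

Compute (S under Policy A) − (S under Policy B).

407

Policy A (P := 81, H − 53):
  H = 60 − 53 = 7
  P = 81
  S = -24 − 4·7 + 5·81 = 353
Policy B (P − 58):
  H = 60
  P = 100 − 58 = 42
  S = -24 − 4·60 + 5·42 = -54
S: 353 − (-54) = 407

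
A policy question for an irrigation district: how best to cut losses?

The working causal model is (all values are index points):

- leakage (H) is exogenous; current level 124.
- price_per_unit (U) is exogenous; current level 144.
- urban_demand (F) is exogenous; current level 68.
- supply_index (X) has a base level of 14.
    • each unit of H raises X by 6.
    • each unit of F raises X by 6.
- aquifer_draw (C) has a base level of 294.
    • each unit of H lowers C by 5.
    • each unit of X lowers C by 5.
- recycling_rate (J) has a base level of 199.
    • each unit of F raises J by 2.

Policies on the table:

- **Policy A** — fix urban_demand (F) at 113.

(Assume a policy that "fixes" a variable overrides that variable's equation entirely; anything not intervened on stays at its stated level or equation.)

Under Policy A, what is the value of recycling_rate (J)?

425

Policy A (F := 113):
  F = 113
  J = 199 + 2·113 = 425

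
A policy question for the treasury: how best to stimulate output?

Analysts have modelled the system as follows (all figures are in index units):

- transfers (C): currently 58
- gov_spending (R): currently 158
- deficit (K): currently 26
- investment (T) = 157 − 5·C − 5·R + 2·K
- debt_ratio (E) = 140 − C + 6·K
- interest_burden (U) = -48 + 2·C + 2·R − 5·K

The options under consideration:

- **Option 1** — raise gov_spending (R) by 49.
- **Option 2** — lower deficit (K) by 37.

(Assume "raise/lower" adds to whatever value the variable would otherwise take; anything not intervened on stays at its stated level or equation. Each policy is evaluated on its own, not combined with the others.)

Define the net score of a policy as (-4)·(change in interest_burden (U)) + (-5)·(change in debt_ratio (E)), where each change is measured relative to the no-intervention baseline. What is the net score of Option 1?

Baseline:
  C = 58
  R = 158
  K = 26
  E = 140 − 58 + 6·26 = 238
  U = -48 + 2·58 + 2·158 − 5·26 = 254
Option 1 (R + 49):
  C = 58
  R = 158 + 49 = 207
  K = 26
  E = 140 − 58 + 6·26 = 238
  U = -48 + 2·58 + 2·207 − 5·26 = 352
ΔU = 352 − 254 = 98; ΔE = 238 − 238 = 0
Score = (-4)·98 + (-5)·0 = -392

-392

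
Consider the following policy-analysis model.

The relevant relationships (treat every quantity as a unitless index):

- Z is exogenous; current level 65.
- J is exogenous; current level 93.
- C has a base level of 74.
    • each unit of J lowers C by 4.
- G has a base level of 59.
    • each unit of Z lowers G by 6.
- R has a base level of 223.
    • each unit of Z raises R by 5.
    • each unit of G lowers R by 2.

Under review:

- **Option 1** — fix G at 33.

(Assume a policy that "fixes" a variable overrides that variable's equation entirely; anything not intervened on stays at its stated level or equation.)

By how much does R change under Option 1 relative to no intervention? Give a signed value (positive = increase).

Baseline:
  Z = 65
  G = 59 − 6·65 = -331
  R = 223 + 5·65 − 2·(-331) = 1210
Option 1 (G := 33):
  Z = 65
  G = 33
  R = 223 + 5·65 − 2·33 = 482
Change in R: 482 − 1210 = -728

-728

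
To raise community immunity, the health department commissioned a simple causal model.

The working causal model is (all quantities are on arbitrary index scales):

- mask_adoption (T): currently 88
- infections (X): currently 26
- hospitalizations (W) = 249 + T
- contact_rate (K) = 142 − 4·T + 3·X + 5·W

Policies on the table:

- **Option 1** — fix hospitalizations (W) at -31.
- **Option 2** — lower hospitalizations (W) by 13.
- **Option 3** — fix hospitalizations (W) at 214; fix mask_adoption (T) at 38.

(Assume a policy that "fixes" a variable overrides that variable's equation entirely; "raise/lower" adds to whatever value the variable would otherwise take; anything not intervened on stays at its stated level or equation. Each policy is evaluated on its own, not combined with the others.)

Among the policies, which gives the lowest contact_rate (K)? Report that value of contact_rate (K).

Option 1 (W := -31):
  T = 88
  X = 26
  W = -31
  K = 142 − 4·88 + 3·26 + 5·(-31) = -287
Option 2 (W − 13):
  T = 88
  X = 26
  W = 249 + 88 (−13 from intervention) = 324
  K = 142 − 4·88 + 3·26 + 5·324 = 1488
Option 3 (W := 214, T := 38):
  T = 38
  X = 26
  W = 214
  K = 142 − 4·38 + 3·26 + 5·214 = 1138
Comparing — Option 1: K=-287, Option 2: K=1488, Option 3: K=1138. Lowest is -287 (Option 1).

-287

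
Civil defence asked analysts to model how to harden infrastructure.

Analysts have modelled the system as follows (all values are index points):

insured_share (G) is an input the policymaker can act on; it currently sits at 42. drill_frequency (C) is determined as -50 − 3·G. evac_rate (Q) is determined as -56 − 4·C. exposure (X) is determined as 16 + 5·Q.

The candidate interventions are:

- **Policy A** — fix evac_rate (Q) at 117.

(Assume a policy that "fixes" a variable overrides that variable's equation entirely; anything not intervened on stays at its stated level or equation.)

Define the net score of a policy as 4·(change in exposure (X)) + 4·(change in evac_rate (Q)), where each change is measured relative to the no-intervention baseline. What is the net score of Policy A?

-12744

Baseline:
  G = 42
  C = -50 − 3·42 = -176
  Q = -56 − 4·(-176) = 648
  X = 16 + 5·648 = 3256
Policy A (Q := 117):
  G = 42
  C = -50 − 3·42 = -176
  Q = 117
  X = 16 + 5·117 = 601
ΔX = 601 − 3256 = -2655; ΔQ = 117 − 648 = -531
Score = 4·(-2655) + 4·(-531) = -12744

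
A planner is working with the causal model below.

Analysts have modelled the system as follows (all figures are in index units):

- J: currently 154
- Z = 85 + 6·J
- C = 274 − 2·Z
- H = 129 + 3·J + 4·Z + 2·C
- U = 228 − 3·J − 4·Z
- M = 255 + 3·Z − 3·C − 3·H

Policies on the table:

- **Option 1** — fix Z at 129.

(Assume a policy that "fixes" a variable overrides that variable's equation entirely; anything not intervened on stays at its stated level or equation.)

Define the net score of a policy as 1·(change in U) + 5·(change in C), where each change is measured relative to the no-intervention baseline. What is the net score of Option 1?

Baseline:
  J = 154
  Z = 85 + 6·154 = 1009
  C = 274 − 2·1009 = -1744
  U = 228 − 3·154 − 4·1009 = -4270
Option 1 (Z := 129):
  J = 154
  Z = 129
  C = 274 − 2·129 = 16
  U = 228 − 3·154 − 4·129 = -750
ΔU = -750 − (-4270) = 3520; ΔC = 16 − (-1744) = 1760
Score = 1·3520 + 5·1760 = 12320

12320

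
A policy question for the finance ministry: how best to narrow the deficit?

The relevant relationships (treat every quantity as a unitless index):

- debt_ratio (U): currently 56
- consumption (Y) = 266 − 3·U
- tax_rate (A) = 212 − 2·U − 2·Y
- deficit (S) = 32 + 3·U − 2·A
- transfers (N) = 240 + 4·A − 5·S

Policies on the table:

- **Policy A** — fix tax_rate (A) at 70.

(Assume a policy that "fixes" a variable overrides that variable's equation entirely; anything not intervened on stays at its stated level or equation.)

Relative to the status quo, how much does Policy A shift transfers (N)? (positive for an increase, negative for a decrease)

Baseline:
  U = 56
  Y = 266 − 3·56 = 98
  A = 212 − 2·56 − 2·98 = -96
  S = 32 + 3·56 − 2·(-96) = 392
  N = 240 + 4·(-96) − 5·392 = -2104
Policy A (A := 70):
  U = 56
  Y = 266 − 3·56 = 98
  A = 70
  S = 32 + 3·56 − 2·70 = 60
  N = 240 + 4·70 − 5·60 = 220
Change in N: 220 − (-2104) = 2324

2324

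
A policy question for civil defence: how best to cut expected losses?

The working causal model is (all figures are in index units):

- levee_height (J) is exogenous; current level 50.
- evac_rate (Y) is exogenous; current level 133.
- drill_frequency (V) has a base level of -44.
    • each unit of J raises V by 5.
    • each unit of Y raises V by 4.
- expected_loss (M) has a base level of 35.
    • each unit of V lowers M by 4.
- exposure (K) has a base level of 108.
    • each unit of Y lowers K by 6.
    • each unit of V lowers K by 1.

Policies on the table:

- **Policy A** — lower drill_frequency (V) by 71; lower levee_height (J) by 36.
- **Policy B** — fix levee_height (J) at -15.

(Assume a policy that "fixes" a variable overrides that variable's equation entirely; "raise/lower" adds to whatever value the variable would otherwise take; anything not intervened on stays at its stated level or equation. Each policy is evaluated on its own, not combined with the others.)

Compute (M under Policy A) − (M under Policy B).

-296

Policy A (V − 71, J − 36):
  J = 50 − 36 = 14
  Y = 133
  V = -44 + 5·14 + 4·133 (−71 from intervention) = 487
  M = 35 − 4·487 = -1913
Policy B (J := -15):
  J = -15
  Y = 133
  V = -44 + 5·(-15) + 4·133 = 413
  M = 35 − 4·413 = -1617
M: -1913 − (-1617) = -296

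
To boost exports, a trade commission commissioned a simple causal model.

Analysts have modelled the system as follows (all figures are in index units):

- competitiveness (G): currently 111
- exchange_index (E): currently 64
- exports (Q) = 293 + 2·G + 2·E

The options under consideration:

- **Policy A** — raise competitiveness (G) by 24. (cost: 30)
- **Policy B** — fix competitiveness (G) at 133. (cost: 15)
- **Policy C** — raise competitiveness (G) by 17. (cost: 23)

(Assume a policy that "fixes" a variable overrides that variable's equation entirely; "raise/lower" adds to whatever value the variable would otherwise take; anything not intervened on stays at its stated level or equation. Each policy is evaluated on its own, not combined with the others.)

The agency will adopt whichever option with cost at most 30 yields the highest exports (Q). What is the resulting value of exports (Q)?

691

Policy A (G + 24):
  G = 111 + 24 = 135
  E = 64
  Q = 293 + 2·135 + 2·64 = 691
Policy B (G := 133):
  G = 133
  E = 64
  Q = 293 + 2·133 + 2·64 = 687
Policy C (G + 17):
  G = 111 + 17 = 128
  E = 64
  Q = 293 + 2·128 + 2·64 = 677
Comparing — Policy A: Q=691, Policy B: Q=687, Policy C: Q=677. Highest is 691 (Policy A).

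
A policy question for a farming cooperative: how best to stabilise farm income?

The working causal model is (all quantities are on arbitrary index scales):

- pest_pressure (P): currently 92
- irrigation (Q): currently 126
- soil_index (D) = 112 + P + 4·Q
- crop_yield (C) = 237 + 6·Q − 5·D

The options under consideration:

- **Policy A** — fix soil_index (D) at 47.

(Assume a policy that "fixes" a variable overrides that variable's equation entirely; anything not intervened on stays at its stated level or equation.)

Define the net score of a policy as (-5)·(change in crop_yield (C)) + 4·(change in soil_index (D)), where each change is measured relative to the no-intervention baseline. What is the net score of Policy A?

-19169

Baseline:
  P = 92
  Q = 126
  D = 112 + 92 + 4·126 = 708
  C = 237 + 6·126 − 5·708 = -2547
Policy A (D := 47):
  P = 92
  Q = 126
  D = 47
  C = 237 + 6·126 − 5·47 = 758
ΔC = 758 − (-2547) = 3305; ΔD = 47 − 708 = -661
Score = (-5)·3305 + 4·(-661) = -19169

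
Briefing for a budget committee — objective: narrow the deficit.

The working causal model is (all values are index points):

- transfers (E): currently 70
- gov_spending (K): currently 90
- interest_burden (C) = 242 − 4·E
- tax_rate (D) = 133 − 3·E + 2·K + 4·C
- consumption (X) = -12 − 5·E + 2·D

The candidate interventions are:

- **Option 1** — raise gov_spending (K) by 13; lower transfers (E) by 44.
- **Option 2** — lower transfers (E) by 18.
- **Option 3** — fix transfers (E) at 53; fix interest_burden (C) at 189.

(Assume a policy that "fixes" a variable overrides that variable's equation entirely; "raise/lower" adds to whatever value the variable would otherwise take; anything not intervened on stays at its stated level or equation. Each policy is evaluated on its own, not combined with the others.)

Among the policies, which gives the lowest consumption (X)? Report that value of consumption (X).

Option 1 (K + 13, E − 44):
  E = 70 − 44 = 26
  K = 90 + 13 = 103
  C = 242 − 4·26 = 138
  D = 133 − 3·26 + 2·103 + 4·138 = 813
  X = -12 − 5·26 + 2·813 = 1484
Option 2 (E − 18):
  E = 70 − 18 = 52
  K = 90
  C = 242 − 4·52 = 34
  D = 133 − 3·52 + 2·90 + 4·34 = 293
  X = -12 − 5·52 + 2·293 = 314
Option 3 (E := 53, C := 189):
  E = 53
  K = 90
  C = 189
  D = 133 − 3·53 + 2·90 + 4·189 = 910
  X = -12 − 5·53 + 2·910 = 1543
Comparing — Option 1: X=1484, Option 2: X=314, Option 3: X=1543. Lowest is 314 (Option 2).

314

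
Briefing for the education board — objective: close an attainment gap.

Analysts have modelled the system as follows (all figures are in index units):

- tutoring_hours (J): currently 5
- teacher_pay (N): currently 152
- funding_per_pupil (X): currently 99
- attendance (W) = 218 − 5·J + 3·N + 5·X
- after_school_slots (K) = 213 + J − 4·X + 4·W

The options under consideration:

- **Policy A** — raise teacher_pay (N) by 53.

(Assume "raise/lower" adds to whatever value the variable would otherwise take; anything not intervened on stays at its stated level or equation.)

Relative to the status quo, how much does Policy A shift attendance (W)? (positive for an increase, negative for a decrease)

Baseline:
  J = 5
  N = 152
  X = 99
  W = 218 − 5·5 + 3·152 + 5·99 = 1144
Policy A (N + 53):
  J = 5
  N = 152 + 53 = 205
  X = 99
  W = 218 − 5·5 + 3·205 + 5·99 = 1303
Change in W: 1303 − 1144 = 159

159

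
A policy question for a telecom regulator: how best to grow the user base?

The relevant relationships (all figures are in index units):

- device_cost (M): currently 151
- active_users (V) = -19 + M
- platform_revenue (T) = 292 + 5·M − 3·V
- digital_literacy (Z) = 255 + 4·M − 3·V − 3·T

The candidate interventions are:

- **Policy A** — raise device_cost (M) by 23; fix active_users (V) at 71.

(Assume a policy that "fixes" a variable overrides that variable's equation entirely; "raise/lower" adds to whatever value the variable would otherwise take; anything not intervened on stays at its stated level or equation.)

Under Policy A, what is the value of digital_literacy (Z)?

Policy A (M + 23, V := 71):
  M = 151 + 23 = 174
  V = 71
  T = 292 + 5·174 − 3·71 = 949
  Z = 255 + 4·174 − 3·71 − 3·949 = -2109

-2109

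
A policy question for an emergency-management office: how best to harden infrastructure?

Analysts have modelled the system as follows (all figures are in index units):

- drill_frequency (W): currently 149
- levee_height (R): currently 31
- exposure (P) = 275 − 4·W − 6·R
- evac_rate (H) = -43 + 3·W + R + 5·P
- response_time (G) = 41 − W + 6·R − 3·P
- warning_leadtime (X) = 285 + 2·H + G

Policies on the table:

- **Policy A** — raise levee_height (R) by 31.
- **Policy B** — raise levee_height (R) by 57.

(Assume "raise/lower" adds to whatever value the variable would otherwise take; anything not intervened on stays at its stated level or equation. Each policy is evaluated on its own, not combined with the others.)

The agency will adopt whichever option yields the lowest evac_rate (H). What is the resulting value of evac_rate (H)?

-3753

Policy A (R + 31):
  W = 149
  R = 31 + 31 = 62
  P = 275 − 4·149 − 6·62 = -693
  H = -43 + 3·149 + 62 + 5·(-693) = -2999
Policy B (R + 57):
  W = 149
  R = 31 + 57 = 88
  P = 275 − 4·149 − 6·88 = -849
  H = -43 + 3·149 + 88 + 5·(-849) = -3753
Comparing — Policy A: H=-2999, Policy B: H=-3753. Lowest is -3753 (Policy B).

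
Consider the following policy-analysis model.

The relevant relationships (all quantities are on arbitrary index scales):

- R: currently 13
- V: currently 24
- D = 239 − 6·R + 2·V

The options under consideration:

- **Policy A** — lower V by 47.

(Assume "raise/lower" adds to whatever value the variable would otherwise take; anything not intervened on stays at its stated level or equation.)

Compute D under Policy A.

Policy A (V − 47):
  R = 13
  V = 24 − 47 = -23
  D = 239 − 6·13 + 2·(-23) = 115

115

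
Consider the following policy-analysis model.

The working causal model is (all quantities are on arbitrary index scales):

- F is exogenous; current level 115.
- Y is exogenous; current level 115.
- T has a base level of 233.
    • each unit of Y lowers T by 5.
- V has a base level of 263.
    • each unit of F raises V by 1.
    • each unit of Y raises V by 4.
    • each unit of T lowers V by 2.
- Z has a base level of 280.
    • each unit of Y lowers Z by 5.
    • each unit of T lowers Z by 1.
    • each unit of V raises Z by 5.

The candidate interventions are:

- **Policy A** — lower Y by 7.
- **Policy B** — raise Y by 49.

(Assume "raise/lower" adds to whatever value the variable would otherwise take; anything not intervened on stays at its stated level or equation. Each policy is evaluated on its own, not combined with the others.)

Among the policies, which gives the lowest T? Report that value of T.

Policy A (Y − 7):
  Y = 115 − 7 = 108
  T = 233 − 5·108 = -307
Policy B (Y + 49):
  Y = 115 + 49 = 164
  T = 233 − 5·164 = -587
Comparing — Policy A: T=-307, Policy B: T=-587. Lowest is -587 (Policy B).

-587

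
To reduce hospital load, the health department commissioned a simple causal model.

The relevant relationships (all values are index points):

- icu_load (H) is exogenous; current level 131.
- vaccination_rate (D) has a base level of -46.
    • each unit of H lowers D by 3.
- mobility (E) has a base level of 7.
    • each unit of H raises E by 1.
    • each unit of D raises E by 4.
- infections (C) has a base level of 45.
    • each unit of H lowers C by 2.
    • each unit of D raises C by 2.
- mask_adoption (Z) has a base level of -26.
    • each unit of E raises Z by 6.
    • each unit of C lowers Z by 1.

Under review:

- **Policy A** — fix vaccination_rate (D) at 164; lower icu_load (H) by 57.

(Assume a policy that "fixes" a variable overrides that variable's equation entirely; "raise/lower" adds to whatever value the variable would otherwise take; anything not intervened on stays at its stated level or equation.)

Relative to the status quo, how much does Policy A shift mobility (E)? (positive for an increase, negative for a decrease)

Baseline:
  H = 131
  D = -46 − 3·131 = -439
  E = 7 + 131 + 4·(-439) = -1618
Policy A (D := 164, H − 57):
  H = 131 − 57 = 74
  D = 164
  E = 7 + 74 + 4·164 = 737
Change in E: 737 − (-1618) = 2355

2355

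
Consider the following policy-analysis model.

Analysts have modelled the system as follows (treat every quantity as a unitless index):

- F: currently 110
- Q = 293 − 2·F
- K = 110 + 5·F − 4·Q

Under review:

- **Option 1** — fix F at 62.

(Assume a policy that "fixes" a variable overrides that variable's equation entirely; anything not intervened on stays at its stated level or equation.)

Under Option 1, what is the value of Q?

169

Option 1 (F := 62):
  F = 62
  Q = 293 − 2·62 = 169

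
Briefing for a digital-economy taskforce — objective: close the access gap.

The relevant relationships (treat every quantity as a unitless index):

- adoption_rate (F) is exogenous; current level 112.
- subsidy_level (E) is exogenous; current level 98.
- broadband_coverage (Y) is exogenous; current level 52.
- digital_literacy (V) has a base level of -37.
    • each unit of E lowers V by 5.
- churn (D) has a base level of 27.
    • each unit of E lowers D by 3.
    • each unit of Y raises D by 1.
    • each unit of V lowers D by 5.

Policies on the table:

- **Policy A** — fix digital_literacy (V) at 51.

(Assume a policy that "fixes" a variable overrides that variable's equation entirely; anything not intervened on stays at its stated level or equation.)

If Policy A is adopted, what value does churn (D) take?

-470

Policy A (V := 51):
  E = 98
  Y = 52
  V = 51
  D = 27 − 3·98 + 52 − 5·51 = -470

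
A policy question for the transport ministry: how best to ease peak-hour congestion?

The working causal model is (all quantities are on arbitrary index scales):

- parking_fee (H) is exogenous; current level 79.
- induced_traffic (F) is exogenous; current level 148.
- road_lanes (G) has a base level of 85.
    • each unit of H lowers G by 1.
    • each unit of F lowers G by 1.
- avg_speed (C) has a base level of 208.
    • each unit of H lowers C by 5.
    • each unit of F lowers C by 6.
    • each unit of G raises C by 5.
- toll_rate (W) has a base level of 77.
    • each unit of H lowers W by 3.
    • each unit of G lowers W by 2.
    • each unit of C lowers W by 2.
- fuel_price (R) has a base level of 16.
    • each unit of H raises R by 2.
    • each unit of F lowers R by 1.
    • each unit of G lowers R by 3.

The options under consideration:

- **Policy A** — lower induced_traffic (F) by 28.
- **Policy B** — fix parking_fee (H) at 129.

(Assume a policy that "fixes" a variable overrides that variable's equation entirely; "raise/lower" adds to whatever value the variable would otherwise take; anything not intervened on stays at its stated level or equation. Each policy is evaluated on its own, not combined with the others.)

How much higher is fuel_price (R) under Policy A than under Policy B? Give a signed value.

-306

Policy A (F − 28):
  H = 79
  F = 148 − 28 = 120
  G = 85 − 79 − 120 = -114
  R = 16 + 2·79 − 120 − 3·(-114) = 396
Policy B (H := 129):
  H = 129
  F = 148
  G = 85 − 129 − 148 = -192
  R = 16 + 2·129 − 148 − 3·(-192) = 702
R: 396 − 702 = -306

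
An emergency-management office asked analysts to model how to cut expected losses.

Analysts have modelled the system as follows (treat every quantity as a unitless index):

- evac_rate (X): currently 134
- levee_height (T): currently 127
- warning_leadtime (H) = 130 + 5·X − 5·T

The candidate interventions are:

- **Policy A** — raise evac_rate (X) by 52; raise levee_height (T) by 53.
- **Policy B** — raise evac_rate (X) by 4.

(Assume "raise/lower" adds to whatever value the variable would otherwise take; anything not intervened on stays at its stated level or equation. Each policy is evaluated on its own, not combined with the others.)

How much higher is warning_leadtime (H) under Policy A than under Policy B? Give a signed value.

Policy A (X + 52, T + 53):
  X = 134 + 52 = 186
  T = 127 + 53 = 180
  H = 130 + 5·186 − 5·180 = 160
Policy B (X + 4):
  X = 134 + 4 = 138
  T = 127
  H = 130 + 5·138 − 5·127 = 185
H: 160 − 185 = -25

-25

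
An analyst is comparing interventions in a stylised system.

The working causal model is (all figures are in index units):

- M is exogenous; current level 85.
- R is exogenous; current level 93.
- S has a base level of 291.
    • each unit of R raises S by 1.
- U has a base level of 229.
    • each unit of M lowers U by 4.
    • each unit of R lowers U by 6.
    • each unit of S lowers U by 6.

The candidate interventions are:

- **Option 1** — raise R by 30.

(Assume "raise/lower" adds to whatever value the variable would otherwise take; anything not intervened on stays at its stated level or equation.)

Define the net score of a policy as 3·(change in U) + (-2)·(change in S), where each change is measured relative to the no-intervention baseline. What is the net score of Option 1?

-1140

Baseline:
  M = 85
  R = 93
  S = 291 + 93 = 384
  U = 229 − 4·85 − 6·93 − 6·384 = -2973
Option 1 (R + 30):
  M = 85
  R = 93 + 30 = 123
  S = 291 + 123 = 414
  U = 229 − 4·85 − 6·123 − 6·414 = -3333
ΔU = -3333 − (-2973) = -360; ΔS = 414 − 384 = 30
Score = 3·(-360) + (-2)·30 = -1140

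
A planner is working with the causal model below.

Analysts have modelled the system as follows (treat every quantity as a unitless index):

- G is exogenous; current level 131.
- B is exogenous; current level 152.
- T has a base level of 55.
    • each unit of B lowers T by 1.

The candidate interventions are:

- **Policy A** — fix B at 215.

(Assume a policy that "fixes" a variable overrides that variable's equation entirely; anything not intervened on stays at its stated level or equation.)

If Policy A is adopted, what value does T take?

-160

Policy A (B := 215):
  B = 215
  T = 55 − 215 = -160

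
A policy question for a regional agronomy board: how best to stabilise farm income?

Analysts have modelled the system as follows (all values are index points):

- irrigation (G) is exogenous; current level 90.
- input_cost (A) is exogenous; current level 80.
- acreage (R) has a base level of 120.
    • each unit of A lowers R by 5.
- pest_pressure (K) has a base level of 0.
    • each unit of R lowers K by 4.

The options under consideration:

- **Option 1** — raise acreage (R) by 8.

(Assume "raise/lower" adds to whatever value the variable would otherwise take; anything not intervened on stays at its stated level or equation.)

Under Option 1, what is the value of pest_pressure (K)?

1088

Option 1 (R + 8):
  A = 80
  R = 120 − 5·80 (+8 from intervention) = -272
  K = 0 − 4·(-272) = 1088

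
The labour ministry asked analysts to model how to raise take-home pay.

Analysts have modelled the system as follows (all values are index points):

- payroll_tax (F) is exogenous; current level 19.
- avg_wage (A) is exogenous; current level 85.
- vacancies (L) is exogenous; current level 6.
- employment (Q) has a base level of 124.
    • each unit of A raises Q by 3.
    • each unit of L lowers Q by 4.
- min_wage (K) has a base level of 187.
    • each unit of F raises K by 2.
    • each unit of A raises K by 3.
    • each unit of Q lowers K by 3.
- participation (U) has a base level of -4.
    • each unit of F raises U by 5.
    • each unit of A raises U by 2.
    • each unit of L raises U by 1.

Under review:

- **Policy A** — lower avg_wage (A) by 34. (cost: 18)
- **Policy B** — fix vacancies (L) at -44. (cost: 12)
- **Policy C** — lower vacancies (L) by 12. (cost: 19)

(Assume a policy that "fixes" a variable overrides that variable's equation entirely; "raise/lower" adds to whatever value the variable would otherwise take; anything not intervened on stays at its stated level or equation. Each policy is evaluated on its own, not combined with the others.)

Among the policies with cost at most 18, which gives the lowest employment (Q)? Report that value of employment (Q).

Policy A (A − 34):
  A = 85 − 34 = 51
  L = 6
  Q = 124 + 3·51 − 4·6 = 253
Policy B (L := -44):
  A = 85
  L = -44
  Q = 124 + 3·85 − 4·(-44) = 555
Comparing — Policy A: Q=253, Policy B: Q=555. Lowest is 253 (Policy A).

253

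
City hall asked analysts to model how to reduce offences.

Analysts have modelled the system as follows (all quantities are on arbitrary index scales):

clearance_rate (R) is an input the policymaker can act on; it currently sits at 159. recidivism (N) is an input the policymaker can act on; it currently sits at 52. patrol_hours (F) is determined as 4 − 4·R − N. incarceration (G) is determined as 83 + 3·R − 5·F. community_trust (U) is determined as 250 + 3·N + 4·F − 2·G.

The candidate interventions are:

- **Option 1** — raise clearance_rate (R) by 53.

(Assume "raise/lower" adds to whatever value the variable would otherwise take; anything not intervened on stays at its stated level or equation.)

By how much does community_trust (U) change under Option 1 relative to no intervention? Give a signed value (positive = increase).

-3286

Baseline:
  R = 159
  N = 52
  F = 4 − 4·159 − 52 = -684
  G = 83 + 3·159 − 5·(-684) = 3980
  U = 250 + 3·52 + 4·(-684) − 2·3980 = -10290
Option 1 (R + 53):
  R = 159 + 53 = 212
  N = 52
  F = 4 − 4·212 − 52 = -896
  G = 83 + 3·212 − 5·(-896) = 5199
  U = 250 + 3·52 + 4·(-896) − 2·5199 = -13576
Change in U: -13576 − (-10290) = -3286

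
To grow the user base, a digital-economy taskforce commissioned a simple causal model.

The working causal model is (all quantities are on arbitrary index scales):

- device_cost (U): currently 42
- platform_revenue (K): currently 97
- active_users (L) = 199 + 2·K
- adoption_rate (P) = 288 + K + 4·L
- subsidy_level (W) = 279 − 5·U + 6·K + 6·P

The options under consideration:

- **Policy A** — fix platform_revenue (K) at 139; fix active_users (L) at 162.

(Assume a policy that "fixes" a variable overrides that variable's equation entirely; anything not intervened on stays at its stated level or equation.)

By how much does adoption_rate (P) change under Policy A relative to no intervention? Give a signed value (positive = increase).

Baseline:
  K = 97
  L = 199 + 2·97 = 393
  P = 288 + 97 + 4·393 = 1957
Policy A (K := 139, L := 162):
  K = 139
  L = 162
  P = 288 + 139 + 4·162 = 1075
Change in P: 1075 − 1957 = -882

-882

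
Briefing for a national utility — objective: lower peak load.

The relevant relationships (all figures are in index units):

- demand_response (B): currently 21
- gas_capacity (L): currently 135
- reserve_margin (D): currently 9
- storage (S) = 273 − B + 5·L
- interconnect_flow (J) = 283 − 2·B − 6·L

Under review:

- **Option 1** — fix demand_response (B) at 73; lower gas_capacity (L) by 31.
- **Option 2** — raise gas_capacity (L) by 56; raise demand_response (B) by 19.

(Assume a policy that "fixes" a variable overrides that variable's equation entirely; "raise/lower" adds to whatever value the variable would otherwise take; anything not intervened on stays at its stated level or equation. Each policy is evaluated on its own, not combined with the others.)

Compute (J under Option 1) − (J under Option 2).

456

Option 1 (B := 73, L − 31):
  B = 73
  L = 135 − 31 = 104
  J = 283 − 2·73 − 6·104 = -487
Option 2 (L + 56, B + 19):
  B = 21 + 19 = 40
  L = 135 + 56 = 191
  J = 283 − 2·40 − 6·191 = -943
J: -487 − (-943) = 456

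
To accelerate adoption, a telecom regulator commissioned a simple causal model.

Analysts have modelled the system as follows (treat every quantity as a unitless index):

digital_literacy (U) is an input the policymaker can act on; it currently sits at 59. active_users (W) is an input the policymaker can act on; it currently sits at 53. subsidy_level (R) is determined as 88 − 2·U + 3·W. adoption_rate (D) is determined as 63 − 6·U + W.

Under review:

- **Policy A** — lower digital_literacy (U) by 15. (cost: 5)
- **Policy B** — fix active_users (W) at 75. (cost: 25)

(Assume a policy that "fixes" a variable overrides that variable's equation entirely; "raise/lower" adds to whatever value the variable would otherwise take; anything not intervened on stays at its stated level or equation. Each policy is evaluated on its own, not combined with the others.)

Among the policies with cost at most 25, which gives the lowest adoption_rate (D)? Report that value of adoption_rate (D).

Policy A (U − 15):
  U = 59 − 15 = 44
  W = 53
  D = 63 − 6·44 + 53 = -148
Policy B (W := 75):
  U = 59
  W = 75
  D = 63 − 6·59 + 75 = -216
Comparing — Policy A: D=-148, Policy B: D=-216. Lowest is -216 (Policy B).

-216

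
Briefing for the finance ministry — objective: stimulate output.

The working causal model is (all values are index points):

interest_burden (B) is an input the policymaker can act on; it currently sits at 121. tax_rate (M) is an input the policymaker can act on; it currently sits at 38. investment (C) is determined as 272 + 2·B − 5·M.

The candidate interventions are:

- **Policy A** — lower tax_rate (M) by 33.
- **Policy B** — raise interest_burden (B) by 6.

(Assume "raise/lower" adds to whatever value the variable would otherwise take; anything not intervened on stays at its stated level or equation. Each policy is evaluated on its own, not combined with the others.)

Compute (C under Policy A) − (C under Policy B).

153

Policy A (M − 33):
  B = 121
  M = 38 − 33 = 5
  C = 272 + 2·121 − 5·5 = 489
Policy B (B + 6):
  B = 121 + 6 = 127
  M = 38
  C = 272 + 2·127 − 5·38 = 336
C: 489 − 336 = 153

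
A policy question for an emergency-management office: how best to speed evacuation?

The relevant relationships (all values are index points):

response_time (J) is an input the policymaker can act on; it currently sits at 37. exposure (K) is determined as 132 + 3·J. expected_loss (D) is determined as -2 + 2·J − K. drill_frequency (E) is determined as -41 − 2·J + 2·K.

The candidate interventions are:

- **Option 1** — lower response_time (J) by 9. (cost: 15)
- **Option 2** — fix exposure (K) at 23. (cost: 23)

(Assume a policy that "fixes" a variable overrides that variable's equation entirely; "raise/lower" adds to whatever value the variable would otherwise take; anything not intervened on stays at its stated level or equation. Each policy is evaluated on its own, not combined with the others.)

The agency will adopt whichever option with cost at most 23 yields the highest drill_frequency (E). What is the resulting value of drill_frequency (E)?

Option 1 (J − 9):
  J = 37 − 9 = 28
  K = 132 + 3·28 = 216
  E = -41 − 2·28 + 2·216 = 335
Option 2 (K := 23):
  J = 37
  K = 23
  E = -41 − 2·37 + 2·23 = -69
Comparing — Option 1: E=335, Option 2: E=-69. Highest is 335 (Option 1).

335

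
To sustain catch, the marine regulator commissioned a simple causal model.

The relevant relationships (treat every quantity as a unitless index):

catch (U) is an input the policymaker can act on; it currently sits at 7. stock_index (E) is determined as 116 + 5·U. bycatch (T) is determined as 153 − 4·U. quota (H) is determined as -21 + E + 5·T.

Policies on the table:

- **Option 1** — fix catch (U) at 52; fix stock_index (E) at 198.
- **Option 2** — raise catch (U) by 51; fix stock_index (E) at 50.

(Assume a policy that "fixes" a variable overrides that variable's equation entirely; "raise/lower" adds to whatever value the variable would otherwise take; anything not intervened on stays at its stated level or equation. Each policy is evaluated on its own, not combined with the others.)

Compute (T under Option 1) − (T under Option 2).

24

Option 1 (U := 52, E := 198):
  U = 52
  T = 153 − 4·52 = -55
Option 2 (U + 51, E := 50):
  U = 7 + 51 = 58
  T = 153 − 4·58 = -79
T: -55 − (-79) = 24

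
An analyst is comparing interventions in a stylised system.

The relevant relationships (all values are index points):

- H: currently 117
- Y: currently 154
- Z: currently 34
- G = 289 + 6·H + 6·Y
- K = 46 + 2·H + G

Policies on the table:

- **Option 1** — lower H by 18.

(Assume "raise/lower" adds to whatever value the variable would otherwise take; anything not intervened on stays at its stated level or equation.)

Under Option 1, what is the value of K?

Option 1 (H − 18):
  H = 117 − 18 = 99
  Y = 154
  G = 289 + 6·99 + 6·154 = 1807
  K = 46 + 2·99 + 1807 = 2051

2051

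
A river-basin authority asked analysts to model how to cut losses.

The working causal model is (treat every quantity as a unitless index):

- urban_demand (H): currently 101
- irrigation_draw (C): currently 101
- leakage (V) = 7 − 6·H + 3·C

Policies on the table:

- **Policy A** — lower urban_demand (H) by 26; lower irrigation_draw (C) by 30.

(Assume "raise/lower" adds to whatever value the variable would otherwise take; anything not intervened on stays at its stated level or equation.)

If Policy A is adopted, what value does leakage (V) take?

Policy A (H − 26, C − 30):
  H = 101 − 26 = 75
  C = 101 − 30 = 71
  V = 7 − 6·75 + 3·71 = -230

-230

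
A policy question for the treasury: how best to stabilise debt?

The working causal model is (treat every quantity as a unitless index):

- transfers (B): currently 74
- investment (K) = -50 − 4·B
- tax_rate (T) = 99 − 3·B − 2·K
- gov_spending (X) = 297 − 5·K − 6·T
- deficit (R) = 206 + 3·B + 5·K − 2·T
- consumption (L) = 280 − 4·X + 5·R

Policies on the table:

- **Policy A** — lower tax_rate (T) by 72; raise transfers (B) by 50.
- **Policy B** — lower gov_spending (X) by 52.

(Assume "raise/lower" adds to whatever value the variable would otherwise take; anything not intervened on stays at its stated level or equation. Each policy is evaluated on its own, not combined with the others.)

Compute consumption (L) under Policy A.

-12130

Policy A (T − 72, B + 50):
  B = 74 + 50 = 124
  K = -50 − 4·124 = -546
  T = 99 − 3·124 − 2·(-546) (−72 from intervention) = 747
  X = 297 − 5·(-546) − 6·747 = -1455
  R = 206 + 3·124 + 5·(-546) − 2·747 = -3646
  L = 280 − 4·(-1455) + 5·(-3646) = -12130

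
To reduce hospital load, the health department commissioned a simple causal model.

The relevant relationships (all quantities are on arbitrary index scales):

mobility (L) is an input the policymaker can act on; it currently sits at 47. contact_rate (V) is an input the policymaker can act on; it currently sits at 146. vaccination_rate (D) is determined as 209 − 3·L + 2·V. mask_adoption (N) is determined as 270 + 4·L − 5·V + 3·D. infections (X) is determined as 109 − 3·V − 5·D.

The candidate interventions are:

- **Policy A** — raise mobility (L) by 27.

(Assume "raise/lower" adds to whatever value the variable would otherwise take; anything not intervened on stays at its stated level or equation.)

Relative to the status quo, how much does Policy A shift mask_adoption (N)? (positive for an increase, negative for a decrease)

Baseline:
  L = 47
  V = 146
  D = 209 − 3·47 + 2·146 = 360
  N = 270 + 4·47 − 5·146 + 3·360 = 808
Policy A (L + 27):
  L = 47 + 27 = 74
  V = 146
  D = 209 − 3·74 + 2·146 = 279
  N = 270 + 4·74 − 5·146 + 3·279 = 673
Change in N: 673 − 808 = -135

-135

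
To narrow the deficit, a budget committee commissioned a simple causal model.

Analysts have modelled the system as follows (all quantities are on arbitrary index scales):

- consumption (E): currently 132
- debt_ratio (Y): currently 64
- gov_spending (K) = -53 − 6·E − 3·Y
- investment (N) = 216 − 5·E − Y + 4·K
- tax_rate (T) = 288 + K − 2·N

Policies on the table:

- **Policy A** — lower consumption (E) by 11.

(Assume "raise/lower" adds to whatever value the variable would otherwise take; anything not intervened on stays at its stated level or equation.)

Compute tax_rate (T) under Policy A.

7991

Policy A (E − 11):
  E = 132 − 11 = 121
  Y = 64
  K = -53 − 6·121 − 3·64 = -971
  N = 216 − 5·121 − 64 + 4·(-971) = -4337
  T = 288 + (-971) − 2·(-4337) = 7991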